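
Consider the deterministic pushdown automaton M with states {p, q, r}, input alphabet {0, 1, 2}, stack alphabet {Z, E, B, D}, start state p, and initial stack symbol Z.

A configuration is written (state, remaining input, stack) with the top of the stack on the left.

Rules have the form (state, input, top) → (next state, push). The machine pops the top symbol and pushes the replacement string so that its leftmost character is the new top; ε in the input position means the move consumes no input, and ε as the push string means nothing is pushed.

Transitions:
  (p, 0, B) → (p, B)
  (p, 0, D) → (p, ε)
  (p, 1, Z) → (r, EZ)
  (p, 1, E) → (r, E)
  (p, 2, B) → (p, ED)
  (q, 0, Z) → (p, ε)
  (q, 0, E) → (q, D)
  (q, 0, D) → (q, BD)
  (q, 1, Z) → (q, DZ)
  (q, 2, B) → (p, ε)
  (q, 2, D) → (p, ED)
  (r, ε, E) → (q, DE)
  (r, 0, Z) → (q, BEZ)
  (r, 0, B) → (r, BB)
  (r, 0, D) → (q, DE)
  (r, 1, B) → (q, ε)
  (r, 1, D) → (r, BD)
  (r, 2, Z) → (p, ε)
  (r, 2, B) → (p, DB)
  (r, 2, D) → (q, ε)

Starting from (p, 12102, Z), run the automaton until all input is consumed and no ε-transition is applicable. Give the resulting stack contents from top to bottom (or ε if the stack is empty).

DEDEZ

(p, 12102, Z) ⊢ (r, 2102, EZ) ⊢ (q, 2102, DEZ) ⊢ (p, 102, EDEZ) ⊢ (r, 02, EDEZ) ⊢ (q, 02, DEDEZ) ⊢ (q, 2, BDEDEZ) ⊢ (p, ε, DEDEZ)
All input consumed in state p with stack DEDEZ.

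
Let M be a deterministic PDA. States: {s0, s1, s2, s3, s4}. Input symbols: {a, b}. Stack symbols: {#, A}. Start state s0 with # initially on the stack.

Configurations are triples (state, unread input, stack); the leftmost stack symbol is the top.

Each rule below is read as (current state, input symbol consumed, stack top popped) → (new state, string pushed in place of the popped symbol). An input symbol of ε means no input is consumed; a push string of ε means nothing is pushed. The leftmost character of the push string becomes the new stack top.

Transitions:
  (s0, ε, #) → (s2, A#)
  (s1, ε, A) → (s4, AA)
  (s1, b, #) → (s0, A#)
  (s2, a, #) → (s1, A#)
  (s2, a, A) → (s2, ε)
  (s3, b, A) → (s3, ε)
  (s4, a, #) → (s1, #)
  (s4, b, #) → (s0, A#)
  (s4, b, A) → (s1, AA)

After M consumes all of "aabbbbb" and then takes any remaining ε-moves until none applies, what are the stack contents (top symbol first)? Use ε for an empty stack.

(s0, aabbbbb, #) ⊢ (s2, aabbbbb, A#) ⊢ (s2, abbbbb, #) ⊢ (s1, bbbbb, A#) ⊢ (s4, bbbbb, AA#) ⊢ (s1, bbbb, AAA#) ⊢ (s4, bbbb, AAAA#) ⊢ (s1, bbb, AAAAA#) ⊢ (s4, bbb, AAAAAA#) ⊢ (s1, bb, AAAAAAA#) ⊢ (s4, bb, AAAAAAAA#) ⊢ (s1, b, AAAAAAAAA#) ⊢ (s4, b, AAAAAAAAAA#) ⊢ (s1, ε, AAAAAAAAAAA#) ⊢ (s4, ε, AAAAAAAAAAAA#)
All input consumed in state s4 with stack AAAAAAAAAAAA#.

AAAAAAAAAAAA#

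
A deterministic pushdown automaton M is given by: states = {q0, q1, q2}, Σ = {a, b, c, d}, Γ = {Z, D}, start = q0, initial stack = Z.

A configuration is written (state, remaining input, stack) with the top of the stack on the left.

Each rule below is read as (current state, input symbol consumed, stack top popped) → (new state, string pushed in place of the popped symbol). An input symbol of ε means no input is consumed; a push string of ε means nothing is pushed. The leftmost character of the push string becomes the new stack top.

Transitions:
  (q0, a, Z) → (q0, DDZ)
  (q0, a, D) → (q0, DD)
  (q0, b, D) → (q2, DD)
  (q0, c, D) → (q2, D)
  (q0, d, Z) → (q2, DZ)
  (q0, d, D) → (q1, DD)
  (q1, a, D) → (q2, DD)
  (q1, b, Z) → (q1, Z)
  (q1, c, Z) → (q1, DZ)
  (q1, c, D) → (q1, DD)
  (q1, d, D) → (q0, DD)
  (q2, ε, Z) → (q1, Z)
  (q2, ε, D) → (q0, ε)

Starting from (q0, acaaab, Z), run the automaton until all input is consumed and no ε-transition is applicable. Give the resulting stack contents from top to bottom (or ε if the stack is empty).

DDDDZ

(q0, acaaab, Z) ⊢ (q0, caaab, DDZ) ⊢ (q2, aaab, DDZ) ⊢ (q0, aaab, DZ) ⊢ (q0, aab, DDZ) ⊢ (q0, ab, DDDZ) ⊢ (q0, b, DDDDZ) ⊢ (q2, ε, DDDDDZ) ⊢ (q0, ε, DDDDZ)
All input consumed in state q0 with stack DDDDZ.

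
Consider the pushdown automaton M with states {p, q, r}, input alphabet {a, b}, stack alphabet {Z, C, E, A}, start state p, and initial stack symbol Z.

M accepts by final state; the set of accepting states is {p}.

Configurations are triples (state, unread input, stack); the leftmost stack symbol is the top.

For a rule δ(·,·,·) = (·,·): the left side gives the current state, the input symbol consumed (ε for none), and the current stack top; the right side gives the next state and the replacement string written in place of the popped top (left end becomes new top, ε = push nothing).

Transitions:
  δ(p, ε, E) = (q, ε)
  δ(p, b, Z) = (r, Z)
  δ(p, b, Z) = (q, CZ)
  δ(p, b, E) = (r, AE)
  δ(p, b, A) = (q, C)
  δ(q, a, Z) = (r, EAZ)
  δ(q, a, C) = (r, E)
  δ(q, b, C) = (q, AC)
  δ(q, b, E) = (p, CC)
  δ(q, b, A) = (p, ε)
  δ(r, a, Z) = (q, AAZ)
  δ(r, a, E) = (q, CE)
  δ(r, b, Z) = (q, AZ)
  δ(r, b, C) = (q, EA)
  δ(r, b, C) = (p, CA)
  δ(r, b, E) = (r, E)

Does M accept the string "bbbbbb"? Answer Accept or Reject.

Accept

One accepting computation: (p, bbbbbb, Z) ⊢ (r, bbbbb, Z) ⊢ (q, bbbb, AZ) ⊢ (p, bbb, Z) ⊢ (r, bb, Z) ⊢ (q, b, AZ) ⊢ (p, ε, Z)
All input consumed and state p ∈ F.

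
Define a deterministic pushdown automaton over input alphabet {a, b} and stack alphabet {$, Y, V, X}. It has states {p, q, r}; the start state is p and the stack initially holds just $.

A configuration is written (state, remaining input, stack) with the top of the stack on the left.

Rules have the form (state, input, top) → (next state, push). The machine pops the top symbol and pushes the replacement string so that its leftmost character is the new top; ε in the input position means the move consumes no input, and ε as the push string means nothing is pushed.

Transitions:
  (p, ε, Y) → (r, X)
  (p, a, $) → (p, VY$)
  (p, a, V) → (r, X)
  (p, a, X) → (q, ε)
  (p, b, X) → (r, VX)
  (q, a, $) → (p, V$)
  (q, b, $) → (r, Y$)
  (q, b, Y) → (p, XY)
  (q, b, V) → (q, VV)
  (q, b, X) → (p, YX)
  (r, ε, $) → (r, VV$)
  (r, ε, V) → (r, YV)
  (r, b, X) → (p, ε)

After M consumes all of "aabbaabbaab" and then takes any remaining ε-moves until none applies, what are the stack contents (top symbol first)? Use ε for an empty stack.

X$

(p, aabbaabbaab, $)
  read a, top $: go to p, push VY$ → (p, abbaabbaab, VY$)
  read a, top V: go to r, push X → (r, bbaabbaab, XY$)
  read b, top X: go to p, push ε → (p, baabbaab, Y$)
  ε-move, top Y: go to r, push X → (r, baabbaab, X$)
  read b, top X: go to p, push ε → (p, aabbaab, $)
  read a, top $: go to p, push VY$ → (p, abbaab, VY$)
  read a, top V: go to r, push X → (r, bbaab, XY$)
  read b, top X: go to p, push ε → (p, baab, Y$)
  ε-move, top Y: go to r, push X → (r, baab, X$)
  read b, top X: go to p, push ε → (p, aab, $)
  read a, top $: go to p, push VY$ → (p, ab, VY$)
  read a, top V: go to r, push X → (r, b, XY$)
  read b, top X: go to p, push ε → (p, ε, Y$)
  ε-move, top Y: go to r, push X → (r, ε, X$)
All input consumed in state r with stack X$.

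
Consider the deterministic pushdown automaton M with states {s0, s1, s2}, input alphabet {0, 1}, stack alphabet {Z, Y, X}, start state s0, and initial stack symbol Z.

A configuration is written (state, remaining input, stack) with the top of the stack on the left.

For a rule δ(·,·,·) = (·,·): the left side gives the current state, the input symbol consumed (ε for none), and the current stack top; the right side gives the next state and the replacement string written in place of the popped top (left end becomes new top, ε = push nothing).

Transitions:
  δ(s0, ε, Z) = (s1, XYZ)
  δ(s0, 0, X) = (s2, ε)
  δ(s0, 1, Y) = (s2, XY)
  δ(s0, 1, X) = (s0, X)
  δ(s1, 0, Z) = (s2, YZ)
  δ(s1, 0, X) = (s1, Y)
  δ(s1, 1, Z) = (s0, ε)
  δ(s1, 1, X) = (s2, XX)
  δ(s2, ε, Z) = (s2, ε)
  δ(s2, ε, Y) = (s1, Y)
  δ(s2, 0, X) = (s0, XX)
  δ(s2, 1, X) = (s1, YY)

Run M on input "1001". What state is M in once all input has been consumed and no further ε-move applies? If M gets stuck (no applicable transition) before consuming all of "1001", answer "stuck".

(s0, 1001, Z) ⊢ (s1, 1001, XYZ) ⊢ (s2, 001, XXYZ) ⊢ (s0, 01, XXXYZ) ⊢ (s2, 1, XXYZ) ⊢ (s1, ε, YYXYZ)
All input consumed; M is in state s1.

s1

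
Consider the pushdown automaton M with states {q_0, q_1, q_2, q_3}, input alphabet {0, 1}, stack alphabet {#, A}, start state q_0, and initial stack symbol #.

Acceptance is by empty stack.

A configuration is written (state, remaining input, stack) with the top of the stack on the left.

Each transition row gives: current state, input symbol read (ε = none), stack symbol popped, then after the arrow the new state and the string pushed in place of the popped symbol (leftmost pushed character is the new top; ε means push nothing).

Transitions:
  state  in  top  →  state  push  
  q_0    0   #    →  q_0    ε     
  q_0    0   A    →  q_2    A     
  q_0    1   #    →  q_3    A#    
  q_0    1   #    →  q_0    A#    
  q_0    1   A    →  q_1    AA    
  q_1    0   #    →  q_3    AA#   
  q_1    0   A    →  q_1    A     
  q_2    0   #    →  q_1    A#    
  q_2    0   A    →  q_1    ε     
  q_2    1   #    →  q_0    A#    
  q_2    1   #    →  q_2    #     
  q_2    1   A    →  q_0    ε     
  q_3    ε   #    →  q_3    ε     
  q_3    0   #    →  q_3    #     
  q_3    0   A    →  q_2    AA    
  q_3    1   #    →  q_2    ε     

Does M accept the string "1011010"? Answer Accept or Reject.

One accepting computation: (q_0, 1011010, #) ⊢ (q_0, 011010, A#) ⊢ (q_2, 11010, A#) ⊢ (q_0, 1010, #) ⊢ (q_0, 010, A#) ⊢ (q_2, 10, A#) ⊢ (q_0, 0, #) ⊢ (q_0, ε, ε)
All input consumed and the stack is empty.

Accept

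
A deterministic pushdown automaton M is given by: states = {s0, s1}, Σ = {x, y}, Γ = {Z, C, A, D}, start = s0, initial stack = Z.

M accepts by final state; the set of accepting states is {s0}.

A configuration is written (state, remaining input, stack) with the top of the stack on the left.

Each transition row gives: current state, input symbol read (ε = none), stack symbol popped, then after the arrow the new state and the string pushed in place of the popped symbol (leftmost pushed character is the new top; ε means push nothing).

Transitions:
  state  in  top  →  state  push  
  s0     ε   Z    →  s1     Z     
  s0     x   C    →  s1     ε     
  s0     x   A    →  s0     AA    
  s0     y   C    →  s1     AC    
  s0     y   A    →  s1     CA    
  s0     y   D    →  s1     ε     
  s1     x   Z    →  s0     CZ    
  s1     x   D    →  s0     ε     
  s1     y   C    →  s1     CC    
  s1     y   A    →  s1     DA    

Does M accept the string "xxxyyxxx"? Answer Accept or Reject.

Accept

(s0, xxxyyxxx, Z)
  ε-move, top Z: go to s1, push Z → (s1, xxxyyxxx, Z)
  read x, top Z: go to s0, push CZ → (s0, xxyyxxx, CZ)
  read x, top C: go to s1, push ε → (s1, xyyxxx, Z)
  read x, top Z: go to s0, push CZ → (s0, yyxxx, CZ)
  read y, top C: go to s1, push AC → (s1, yxxx, ACZ)
  read y, top A: go to s1, push DA → (s1, xxx, DACZ)
  read x, top D: go to s0, push ε → (s0, xx, ACZ)
  read x, top A: go to s0, push AA → (s0, x, AACZ)
  read x, top A: go to s0, push AA → (s0, ε, AAACZ)
All input consumed; state s0 ∈ F.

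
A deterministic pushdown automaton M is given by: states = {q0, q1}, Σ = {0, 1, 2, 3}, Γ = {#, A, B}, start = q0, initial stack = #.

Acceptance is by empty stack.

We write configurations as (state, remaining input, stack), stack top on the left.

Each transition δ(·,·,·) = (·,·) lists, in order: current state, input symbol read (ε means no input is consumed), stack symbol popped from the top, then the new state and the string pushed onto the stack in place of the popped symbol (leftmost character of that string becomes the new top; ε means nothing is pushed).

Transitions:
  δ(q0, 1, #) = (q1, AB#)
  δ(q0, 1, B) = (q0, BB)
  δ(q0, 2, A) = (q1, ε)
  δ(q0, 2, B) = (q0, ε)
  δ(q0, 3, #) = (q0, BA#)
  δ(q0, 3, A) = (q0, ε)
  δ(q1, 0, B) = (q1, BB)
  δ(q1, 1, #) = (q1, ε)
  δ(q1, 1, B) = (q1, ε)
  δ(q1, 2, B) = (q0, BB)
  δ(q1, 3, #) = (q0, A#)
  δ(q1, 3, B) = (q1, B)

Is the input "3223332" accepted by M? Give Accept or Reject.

(q0, 3223332, #)
  read 3, top #: go to q0, push BA# → (q0, 223332, BA#)
  read 2, top B: go to q0, push ε → (q0, 23332, A#)
  read 2, top A: go to q1, push ε → (q1, 3332, #)
  read 3, top #: go to q0, push A# → (q0, 332, A#)
  read 3, top A: go to q0, push ε → (q0, 32, #)
  read 3, top #: go to q0, push BA# → (q0, 2, BA#)
  read 2, top B: go to q0, push ε → (q0, ε, A#)
All input consumed; stack is A#, not empty, and no further ε-move applies.

Reject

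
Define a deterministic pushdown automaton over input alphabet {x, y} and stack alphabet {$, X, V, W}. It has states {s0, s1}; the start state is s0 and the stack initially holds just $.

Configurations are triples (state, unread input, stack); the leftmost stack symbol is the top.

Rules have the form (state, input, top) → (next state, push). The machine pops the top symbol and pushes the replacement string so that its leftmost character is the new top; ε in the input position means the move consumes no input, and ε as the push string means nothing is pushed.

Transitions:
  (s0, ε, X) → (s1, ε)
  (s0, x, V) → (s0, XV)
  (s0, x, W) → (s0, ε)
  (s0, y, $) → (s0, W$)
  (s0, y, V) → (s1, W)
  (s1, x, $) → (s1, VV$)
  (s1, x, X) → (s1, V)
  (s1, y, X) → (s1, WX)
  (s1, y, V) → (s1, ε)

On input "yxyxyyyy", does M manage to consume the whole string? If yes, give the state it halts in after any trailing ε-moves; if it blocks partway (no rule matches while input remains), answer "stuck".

stuck

(s0, yxyxyyyy, $)
  read y, top $: go to s0, push W$ → (s0, xyxyyyy, W$)
  read x, top W: go to s0, push ε → (s0, yxyyyy, $)
  read y, top $: go to s0, push W$ → (s0, xyyyy, W$)
  read x, top W: go to s0, push ε → (s0, yyyy, $)
  read y, top $: go to s0, push W$ → (s0, yyy, W$)
No transition for (s0, y, top W); M blocks with input yyy remaining.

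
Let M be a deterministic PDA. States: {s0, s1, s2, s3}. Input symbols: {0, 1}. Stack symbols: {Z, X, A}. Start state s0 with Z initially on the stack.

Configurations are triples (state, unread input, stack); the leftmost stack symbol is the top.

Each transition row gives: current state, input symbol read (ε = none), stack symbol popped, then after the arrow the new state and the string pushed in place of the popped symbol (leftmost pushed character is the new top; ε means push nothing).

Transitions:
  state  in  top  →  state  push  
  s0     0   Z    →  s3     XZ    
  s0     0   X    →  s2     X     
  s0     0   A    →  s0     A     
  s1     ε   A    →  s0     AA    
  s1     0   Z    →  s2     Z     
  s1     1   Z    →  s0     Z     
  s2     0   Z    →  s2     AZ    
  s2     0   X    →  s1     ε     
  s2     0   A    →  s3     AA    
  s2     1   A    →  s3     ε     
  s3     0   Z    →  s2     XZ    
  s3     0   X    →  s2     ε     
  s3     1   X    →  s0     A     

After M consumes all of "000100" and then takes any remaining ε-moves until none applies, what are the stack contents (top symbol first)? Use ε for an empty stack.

Z

(s0, 000100, Z)
  read 0, top Z: go to s3, push XZ → (s3, 00100, XZ)
  read 0, top X: go to s2, push ε → (s2, 0100, Z)
  read 0, top Z: go to s2, push AZ → (s2, 100, AZ)
  read 1, top A: go to s3, push ε → (s3, 00, Z)
  read 0, top Z: go to s2, push XZ → (s2, 0, XZ)
  read 0, top X: go to s1, push ε → (s1, ε, Z)
All input consumed in state s1 with stack Z.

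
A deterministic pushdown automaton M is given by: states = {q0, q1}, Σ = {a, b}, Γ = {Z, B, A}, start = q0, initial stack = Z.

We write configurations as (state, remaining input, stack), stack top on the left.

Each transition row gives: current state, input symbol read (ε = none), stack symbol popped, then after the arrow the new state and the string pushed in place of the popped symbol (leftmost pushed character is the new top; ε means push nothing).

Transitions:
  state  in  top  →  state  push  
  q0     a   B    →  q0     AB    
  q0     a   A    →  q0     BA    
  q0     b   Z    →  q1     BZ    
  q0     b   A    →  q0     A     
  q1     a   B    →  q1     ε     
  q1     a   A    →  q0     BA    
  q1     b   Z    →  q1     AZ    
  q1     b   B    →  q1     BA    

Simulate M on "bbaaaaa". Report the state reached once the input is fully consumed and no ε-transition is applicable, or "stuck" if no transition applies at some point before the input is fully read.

(q0, bbaaaaa, Z)
  read b, top Z: go to q1, push BZ → (q1, baaaaa, BZ)
  read b, top B: go to q1, push BA → (q1, aaaaa, BAZ)
  read a, top B: go to q1, push ε → (q1, aaaa, AZ)
  read a, top A: go to q0, push BA → (q0, aaa, BAZ)
  read a, top B: go to q0, push AB → (q0, aa, ABAZ)
  read a, top A: go to q0, push BA → (q0, a, BABAZ)
  read a, top B: go to q0, push AB → (q0, ε, ABABAZ)
All input consumed; M is in state q0.

q0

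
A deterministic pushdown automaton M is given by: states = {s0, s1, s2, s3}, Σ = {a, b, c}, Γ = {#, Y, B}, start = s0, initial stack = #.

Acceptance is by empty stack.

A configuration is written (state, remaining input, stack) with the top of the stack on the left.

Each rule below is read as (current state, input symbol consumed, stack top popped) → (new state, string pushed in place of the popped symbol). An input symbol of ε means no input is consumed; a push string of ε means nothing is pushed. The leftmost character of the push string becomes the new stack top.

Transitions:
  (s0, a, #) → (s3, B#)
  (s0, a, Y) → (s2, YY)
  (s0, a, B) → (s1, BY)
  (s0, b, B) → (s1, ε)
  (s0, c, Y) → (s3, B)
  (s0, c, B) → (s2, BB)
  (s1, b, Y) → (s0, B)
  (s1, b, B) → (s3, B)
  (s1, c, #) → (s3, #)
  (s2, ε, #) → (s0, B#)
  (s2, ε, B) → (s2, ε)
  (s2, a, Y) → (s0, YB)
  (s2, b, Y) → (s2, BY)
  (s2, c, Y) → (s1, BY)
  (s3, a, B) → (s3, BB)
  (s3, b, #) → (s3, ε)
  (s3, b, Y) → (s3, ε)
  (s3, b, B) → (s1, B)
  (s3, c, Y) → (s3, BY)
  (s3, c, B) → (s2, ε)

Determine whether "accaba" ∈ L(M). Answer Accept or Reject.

(s0, accaba, #)
  read a, top #: go to s3, push B# → (s3, ccaba, B#)
  read c, top B: go to s2, push ε → (s2, caba, #)
  ε-move, top #: go to s0, push B# → (s0, caba, B#)
  read c, top B: go to s2, push BB → (s2, aba, BB#)
  ε-move, top B: go to s2, push ε → (s2, aba, B#)
  ε-move, top B: go to s2, push ε → (s2, aba, #)
  ε-move, top #: go to s0, push B# → (s0, aba, B#)
  read a, top B: go to s1, push BY → (s1, ba, BY#)
  read b, top B: go to s3, push B → (s3, a, BY#)
  read a, top B: go to s3, push BB → (s3, ε, BBY#)
All input consumed; stack is BBY#, not empty, and no further ε-move applies.

Reject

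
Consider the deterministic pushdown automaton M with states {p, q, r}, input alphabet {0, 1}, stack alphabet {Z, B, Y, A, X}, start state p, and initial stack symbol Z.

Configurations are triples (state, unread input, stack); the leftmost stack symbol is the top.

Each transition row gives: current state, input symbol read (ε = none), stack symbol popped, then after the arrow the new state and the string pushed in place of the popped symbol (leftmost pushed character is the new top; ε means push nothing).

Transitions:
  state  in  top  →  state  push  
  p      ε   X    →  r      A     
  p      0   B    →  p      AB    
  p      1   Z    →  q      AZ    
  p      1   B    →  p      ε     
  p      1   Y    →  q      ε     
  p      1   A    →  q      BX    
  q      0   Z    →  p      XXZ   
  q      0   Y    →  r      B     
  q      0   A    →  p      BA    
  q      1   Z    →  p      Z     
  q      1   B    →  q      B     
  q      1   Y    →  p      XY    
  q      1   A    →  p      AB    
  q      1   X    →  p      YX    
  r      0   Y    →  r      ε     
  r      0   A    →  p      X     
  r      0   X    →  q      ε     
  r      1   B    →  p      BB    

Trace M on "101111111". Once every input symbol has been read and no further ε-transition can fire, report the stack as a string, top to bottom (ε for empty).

BXZ

(p, 101111111, Z) ⊢ (q, 01111111, AZ) ⊢ (p, 1111111, BAZ) ⊢ (p, 111111, AZ) ⊢ (q, 11111, BXZ) ⊢ (q, 1111, BXZ) ⊢ (q, 111, BXZ) ⊢ (q, 11, BXZ) ⊢ (q, 1, BXZ) ⊢ (q, ε, BXZ)
All input consumed in state q with stack BXZ.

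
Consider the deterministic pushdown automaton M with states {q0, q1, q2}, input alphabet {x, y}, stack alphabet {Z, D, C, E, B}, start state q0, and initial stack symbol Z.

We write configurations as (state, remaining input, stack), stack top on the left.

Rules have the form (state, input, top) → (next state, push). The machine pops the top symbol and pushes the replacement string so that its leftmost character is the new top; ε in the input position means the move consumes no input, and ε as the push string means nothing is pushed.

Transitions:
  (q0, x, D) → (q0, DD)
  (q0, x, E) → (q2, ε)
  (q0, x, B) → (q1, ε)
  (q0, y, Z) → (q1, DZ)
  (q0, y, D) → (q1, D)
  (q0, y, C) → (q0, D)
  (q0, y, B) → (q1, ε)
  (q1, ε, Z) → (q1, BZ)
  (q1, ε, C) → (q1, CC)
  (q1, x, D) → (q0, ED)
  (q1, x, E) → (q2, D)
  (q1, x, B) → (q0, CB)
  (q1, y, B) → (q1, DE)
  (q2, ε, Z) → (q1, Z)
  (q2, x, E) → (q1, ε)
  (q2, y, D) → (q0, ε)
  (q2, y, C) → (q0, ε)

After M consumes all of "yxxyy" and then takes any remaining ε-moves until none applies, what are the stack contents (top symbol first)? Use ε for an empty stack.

(q0, yxxyy, Z)
  read y, top Z: go to q1, push DZ → (q1, xxyy, DZ)
  read x, top D: go to q0, push ED → (q0, xyy, EDZ)
  read x, top E: go to q2, push ε → (q2, yy, DZ)
  read y, top D: go to q0, push ε → (q0, y, Z)
  read y, top Z: go to q1, push DZ → (q1, ε, DZ)
All input consumed in state q1 with stack DZ.

DZ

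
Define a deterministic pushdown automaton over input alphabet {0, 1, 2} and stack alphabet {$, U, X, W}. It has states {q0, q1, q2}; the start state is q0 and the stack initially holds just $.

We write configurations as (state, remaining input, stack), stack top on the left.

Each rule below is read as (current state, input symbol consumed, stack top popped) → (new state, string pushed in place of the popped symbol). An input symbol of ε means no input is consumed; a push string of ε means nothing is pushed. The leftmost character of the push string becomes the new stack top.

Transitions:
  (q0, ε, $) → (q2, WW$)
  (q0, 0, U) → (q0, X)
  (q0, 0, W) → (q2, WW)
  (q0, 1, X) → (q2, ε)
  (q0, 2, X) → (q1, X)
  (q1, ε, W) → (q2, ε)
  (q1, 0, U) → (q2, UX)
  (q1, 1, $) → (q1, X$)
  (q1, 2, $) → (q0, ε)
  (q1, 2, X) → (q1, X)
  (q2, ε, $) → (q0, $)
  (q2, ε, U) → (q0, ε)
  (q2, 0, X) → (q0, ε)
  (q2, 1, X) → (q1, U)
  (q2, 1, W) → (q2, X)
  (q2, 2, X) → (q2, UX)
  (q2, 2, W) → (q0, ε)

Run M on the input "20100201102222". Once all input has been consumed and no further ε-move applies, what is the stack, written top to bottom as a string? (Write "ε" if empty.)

XW$

(q0, 20100201102222, $) ⊢ (q2, 20100201102222, WW$) ⊢ (q0, 0100201102222, W$) ⊢ (q2, 100201102222, WW$) ⊢ (q2, 00201102222, XW$) ⊢ (q0, 0201102222, W$) ⊢ (q2, 201102222, WW$) ⊢ (q0, 01102222, W$) ⊢ (q2, 1102222, WW$) ⊢ (q2, 102222, XW$) ⊢ (q1, 02222, UW$) ⊢ (q2, 2222, UXW$) ⊢ (q0, 2222, XW$) ⊢ (q1, 222, XW$) ⊢ (q1, 22, XW$) ⊢ (q1, 2, XW$) ⊢ (q1, ε, XW$)
All input consumed in state q1 with stack XW$.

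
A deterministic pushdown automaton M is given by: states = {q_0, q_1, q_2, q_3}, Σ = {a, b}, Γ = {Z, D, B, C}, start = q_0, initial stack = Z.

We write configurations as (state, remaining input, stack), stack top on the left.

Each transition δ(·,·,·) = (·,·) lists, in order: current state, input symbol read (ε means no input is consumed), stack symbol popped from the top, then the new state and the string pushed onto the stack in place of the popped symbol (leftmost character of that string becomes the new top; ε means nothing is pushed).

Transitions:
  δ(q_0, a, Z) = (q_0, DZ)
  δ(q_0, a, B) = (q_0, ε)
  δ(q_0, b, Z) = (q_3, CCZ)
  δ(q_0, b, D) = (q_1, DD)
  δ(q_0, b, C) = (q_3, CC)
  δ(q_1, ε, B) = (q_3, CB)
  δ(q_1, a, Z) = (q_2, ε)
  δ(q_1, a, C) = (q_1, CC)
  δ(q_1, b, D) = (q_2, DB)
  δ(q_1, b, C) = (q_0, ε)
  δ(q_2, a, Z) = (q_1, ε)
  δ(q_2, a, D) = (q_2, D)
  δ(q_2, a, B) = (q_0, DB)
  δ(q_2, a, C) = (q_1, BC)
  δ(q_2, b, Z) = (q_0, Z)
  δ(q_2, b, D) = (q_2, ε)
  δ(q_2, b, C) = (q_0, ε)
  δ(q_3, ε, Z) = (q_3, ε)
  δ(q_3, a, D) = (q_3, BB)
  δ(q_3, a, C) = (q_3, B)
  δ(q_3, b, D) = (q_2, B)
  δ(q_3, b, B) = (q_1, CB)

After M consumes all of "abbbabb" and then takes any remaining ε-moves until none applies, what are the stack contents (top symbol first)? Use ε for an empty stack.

DBDBDZ

(q_0, abbbabb, Z) ⊢ (q_0, bbbabb, DZ) ⊢ (q_1, bbabb, DDZ) ⊢ (q_2, babb, DBDZ) ⊢ (q_2, abb, BDZ) ⊢ (q_0, bb, DBDZ) ⊢ (q_1, b, DDBDZ) ⊢ (q_2, ε, DBDBDZ)
All input consumed in state q_2 with stack DBDBDZ.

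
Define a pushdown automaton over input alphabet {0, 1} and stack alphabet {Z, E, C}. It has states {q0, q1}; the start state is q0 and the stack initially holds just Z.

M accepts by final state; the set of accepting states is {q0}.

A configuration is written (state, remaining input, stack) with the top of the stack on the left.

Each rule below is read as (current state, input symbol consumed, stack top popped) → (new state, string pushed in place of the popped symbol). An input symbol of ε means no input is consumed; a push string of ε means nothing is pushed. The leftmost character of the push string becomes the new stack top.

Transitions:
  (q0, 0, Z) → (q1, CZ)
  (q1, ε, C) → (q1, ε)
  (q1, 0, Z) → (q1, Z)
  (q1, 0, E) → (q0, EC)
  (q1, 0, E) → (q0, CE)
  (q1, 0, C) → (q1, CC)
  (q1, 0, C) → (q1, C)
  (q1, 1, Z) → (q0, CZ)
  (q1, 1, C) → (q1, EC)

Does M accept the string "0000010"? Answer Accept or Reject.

One accepting computation: (q0, 0000010, Z) ⊢ (q1, 000010, CZ) ⊢ (q1, 00010, CCZ) ⊢ (q1, 0010, CCCZ) ⊢ (q1, 010, CCCCZ) ⊢ (q1, 10, CCCCCZ) ⊢ (q1, 0, ECCCCCZ) ⊢ (q0, ε, ECCCCCCZ)
All input consumed and state q0 ∈ F.

Accept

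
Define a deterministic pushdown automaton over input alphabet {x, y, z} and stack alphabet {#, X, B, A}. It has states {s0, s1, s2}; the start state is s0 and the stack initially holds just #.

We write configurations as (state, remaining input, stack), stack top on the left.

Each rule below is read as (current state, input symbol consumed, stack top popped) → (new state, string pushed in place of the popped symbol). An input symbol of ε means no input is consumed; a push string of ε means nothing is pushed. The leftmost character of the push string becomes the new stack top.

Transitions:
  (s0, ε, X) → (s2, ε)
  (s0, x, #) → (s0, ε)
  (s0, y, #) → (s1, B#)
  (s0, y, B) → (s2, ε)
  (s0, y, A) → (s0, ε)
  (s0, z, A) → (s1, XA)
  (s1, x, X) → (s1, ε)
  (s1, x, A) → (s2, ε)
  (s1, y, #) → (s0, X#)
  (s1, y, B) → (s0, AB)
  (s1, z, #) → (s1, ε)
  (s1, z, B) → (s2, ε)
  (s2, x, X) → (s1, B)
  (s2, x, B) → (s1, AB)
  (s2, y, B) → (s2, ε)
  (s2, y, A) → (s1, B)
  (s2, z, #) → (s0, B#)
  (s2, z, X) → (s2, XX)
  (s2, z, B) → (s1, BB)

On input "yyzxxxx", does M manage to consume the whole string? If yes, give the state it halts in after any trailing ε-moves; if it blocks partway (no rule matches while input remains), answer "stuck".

(s0, yyzxxxx, #)
  read y, top #: go to s1, push B# → (s1, yzxxxx, B#)
  read y, top B: go to s0, push AB → (s0, zxxxx, AB#)
  read z, top A: go to s1, push XA → (s1, xxxx, XAB#)
  read x, top X: go to s1, push ε → (s1, xxx, AB#)
  read x, top A: go to s2, push ε → (s2, xx, B#)
  read x, top B: go to s1, push AB → (s1, x, AB#)
  read x, top A: go to s2, push ε → (s2, ε, B#)
All input consumed; M is in state s2.

s2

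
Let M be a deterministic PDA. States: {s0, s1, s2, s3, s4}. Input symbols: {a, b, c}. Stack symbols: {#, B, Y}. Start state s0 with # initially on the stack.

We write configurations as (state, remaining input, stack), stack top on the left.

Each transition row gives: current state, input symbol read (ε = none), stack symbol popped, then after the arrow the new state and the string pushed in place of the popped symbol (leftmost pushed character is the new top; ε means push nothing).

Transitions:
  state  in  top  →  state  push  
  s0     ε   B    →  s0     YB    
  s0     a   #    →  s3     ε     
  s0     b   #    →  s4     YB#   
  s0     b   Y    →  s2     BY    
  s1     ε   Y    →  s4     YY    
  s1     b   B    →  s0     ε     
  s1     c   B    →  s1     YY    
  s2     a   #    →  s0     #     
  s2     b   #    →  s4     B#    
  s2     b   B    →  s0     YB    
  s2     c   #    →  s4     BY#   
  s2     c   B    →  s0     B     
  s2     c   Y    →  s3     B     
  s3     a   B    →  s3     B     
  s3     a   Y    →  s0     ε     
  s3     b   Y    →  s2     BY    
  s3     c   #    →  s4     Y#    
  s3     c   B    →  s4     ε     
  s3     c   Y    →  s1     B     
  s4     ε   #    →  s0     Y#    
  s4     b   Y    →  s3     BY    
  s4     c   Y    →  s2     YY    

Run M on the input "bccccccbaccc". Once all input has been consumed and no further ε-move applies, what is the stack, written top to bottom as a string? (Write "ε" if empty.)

BYB#

(s0, bccccccbaccc, #)
  read b, top #: go to s4, push YB# → (s4, ccccccbaccc, YB#)
  read c, top Y: go to s2, push YY → (s2, cccccbaccc, YYB#)
  read c, top Y: go to s3, push B → (s3, ccccbaccc, BYB#)
  read c, top B: go to s4, push ε → (s4, cccbaccc, YB#)
  read c, top Y: go to s2, push YY → (s2, ccbaccc, YYB#)
  read c, top Y: go to s3, push B → (s3, cbaccc, BYB#)
  read c, top B: go to s4, push ε → (s4, baccc, YB#)
  read b, top Y: go to s3, push BY → (s3, accc, BYB#)
  read a, top B: go to s3, push B → (s3, ccc, BYB#)
  read c, top B: go to s4, push ε → (s4, cc, YB#)
  read c, top Y: go to s2, push YY → (s2, c, YYB#)
  read c, top Y: go to s3, push B → (s3, ε, BYB#)
All input consumed in state s3 with stack BYB#.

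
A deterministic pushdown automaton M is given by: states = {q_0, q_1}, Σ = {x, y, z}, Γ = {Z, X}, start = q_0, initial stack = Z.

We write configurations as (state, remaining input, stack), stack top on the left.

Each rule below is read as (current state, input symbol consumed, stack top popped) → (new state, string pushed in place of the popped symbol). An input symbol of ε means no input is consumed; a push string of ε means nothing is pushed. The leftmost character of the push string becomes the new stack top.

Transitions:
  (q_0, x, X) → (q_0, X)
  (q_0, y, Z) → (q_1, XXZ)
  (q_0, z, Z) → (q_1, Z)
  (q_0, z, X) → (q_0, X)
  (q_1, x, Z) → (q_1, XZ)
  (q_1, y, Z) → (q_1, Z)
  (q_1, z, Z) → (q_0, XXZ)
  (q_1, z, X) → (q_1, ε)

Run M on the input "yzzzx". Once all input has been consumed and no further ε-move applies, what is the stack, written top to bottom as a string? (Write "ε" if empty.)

(q_0, yzzzx, Z)
  read y, top Z: go to q_1, push XXZ → (q_1, zzzx, XXZ)
  read z, top X: go to q_1, push ε → (q_1, zzx, XZ)
  read z, top X: go to q_1, push ε → (q_1, zx, Z)
  read z, top Z: go to q_0, push XXZ → (q_0, x, XXZ)
  read x, top X: go to q_0, push X → (q_0, ε, XXZ)
All input consumed in state q_0 with stack XXZ.

XXZ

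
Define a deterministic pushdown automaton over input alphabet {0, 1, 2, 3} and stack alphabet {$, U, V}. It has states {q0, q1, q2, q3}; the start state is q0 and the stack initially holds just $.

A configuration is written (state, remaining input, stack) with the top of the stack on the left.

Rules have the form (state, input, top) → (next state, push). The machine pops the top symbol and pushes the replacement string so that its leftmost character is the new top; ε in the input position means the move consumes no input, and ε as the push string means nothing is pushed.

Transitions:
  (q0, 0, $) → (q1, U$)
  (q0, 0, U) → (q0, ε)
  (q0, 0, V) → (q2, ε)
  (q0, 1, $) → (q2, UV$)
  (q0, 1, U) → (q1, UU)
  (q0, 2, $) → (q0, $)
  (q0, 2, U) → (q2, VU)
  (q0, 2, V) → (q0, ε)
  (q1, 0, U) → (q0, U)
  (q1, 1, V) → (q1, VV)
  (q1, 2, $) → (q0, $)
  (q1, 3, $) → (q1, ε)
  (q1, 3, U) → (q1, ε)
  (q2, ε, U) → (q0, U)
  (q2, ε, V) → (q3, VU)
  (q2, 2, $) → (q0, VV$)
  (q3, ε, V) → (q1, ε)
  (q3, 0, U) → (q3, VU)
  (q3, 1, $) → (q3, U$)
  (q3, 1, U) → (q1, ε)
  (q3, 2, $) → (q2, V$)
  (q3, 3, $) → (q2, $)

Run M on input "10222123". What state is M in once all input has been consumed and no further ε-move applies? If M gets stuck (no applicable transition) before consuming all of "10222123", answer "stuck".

(q0, 10222123, $)
  read 1, top $: go to q2, push UV$ → (q2, 0222123, UV$)
  ε-move, top U: go to q0, push U → (q0, 0222123, UV$)
  read 0, top U: go to q0, push ε → (q0, 222123, V$)
  read 2, top V: go to q0, push ε → (q0, 22123, $)
  read 2, top $: go to q0, push $ → (q0, 2123, $)
  read 2, top $: go to q0, push $ → (q0, 123, $)
  read 1, top $: go to q2, push UV$ → (q2, 23, UV$)
  ε-move, top U: go to q0, push U → (q0, 23, UV$)
  read 2, top U: go to q2, push VU → (q2, 3, VUV$)
  ε-move, top V: go to q3, push VU → (q3, 3, VUUV$)
  ε-move, top V: go to q1, push ε → (q1, 3, UUV$)
  read 3, top U: go to q1, push ε → (q1, ε, UV$)
All input consumed; M is in state q1.

q1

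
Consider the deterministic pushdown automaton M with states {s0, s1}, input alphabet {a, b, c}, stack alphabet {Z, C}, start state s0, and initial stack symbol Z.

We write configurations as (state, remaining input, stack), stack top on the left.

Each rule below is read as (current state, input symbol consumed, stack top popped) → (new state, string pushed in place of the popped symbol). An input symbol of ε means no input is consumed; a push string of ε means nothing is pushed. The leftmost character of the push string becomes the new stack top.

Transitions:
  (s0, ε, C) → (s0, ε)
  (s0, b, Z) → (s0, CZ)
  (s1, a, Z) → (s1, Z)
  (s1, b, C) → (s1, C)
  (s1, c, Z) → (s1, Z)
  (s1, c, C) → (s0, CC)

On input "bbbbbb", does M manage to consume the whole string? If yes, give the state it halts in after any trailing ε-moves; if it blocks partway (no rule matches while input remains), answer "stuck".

s0

(s0, bbbbbb, Z) ⊢ (s0, bbbbb, CZ) ⊢ (s0, bbbbb, Z) ⊢ (s0, bbbb, CZ) ⊢ (s0, bbbb, Z) ⊢ (s0, bbb, CZ) ⊢ (s0, bbb, Z) ⊢ (s0, bb, CZ) ⊢ (s0, bb, Z) ⊢ (s0, b, CZ) ⊢ (s0, b, Z) ⊢ (s0, ε, CZ) ⊢ (s0, ε, Z)
All input consumed; M is in state s0.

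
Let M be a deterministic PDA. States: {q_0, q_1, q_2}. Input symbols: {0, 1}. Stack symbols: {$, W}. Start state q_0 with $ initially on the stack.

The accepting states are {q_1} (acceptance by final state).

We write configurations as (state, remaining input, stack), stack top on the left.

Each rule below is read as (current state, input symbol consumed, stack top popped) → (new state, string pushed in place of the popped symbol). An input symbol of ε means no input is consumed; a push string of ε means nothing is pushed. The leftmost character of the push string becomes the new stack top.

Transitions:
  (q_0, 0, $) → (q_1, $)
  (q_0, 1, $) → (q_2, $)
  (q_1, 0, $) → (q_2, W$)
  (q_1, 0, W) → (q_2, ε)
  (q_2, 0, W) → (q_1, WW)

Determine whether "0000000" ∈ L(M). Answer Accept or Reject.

Accept

(q_0, 0000000, $) ⊢ (q_1, 000000, $) ⊢ (q_2, 00000, W$) ⊢ (q_1, 0000, WW$) ⊢ (q_2, 000, W$) ⊢ (q_1, 00, WW$) ⊢ (q_2, 0, W$) ⊢ (q_1, ε, WW$)
All input consumed; state q_1 ∈ F.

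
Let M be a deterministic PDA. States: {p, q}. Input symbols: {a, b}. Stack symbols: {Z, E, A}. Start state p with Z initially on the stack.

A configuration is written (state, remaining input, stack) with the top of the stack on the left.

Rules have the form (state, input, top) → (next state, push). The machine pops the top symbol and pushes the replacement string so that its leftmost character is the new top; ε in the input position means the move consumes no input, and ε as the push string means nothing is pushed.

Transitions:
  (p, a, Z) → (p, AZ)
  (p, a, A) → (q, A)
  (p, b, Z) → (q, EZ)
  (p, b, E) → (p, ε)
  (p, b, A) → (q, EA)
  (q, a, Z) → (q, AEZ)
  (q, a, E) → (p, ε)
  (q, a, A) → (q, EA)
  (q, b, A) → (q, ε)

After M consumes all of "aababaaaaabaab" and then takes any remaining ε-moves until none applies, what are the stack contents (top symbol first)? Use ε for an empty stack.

Z

(p, aababaaaaabaab, Z)
  read a, top Z: go to p, push AZ → (p, ababaaaaabaab, AZ)
  read a, top A: go to q, push A → (q, babaaaaabaab, AZ)
  read b, top A: go to q, push ε → (q, abaaaaabaab, Z)
  read a, top Z: go to q, push AEZ → (q, baaaaabaab, AEZ)
  read b, top A: go to q, push ε → (q, aaaaabaab, EZ)
  read a, top E: go to p, push ε → (p, aaaabaab, Z)
  read a, top Z: go to p, push AZ → (p, aaabaab, AZ)
  read a, top A: go to q, push A → (q, aabaab, AZ)
  read a, top A: go to q, push EA → (q, abaab, EAZ)
  read a, top E: go to p, push ε → (p, baab, AZ)
  read b, top A: go to q, push EA → (q, aab, EAZ)
  read a, top E: go to p, push ε → (p, ab, AZ)
  read a, top A: go to q, push A → (q, b, AZ)
  read b, top A: go to q, push ε → (q, ε, Z)
All input consumed in state q with stack Z.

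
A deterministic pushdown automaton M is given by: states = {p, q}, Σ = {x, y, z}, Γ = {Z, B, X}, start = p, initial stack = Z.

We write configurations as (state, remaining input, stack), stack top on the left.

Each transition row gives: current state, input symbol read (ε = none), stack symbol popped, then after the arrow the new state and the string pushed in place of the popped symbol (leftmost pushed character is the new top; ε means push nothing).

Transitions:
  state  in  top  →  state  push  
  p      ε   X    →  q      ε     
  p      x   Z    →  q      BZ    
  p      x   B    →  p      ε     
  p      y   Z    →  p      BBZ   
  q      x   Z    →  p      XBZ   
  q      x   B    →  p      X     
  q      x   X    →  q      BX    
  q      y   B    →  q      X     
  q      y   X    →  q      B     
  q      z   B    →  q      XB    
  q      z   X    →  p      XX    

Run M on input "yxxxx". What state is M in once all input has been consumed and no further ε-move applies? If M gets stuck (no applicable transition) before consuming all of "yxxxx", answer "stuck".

(p, yxxxx, Z)
  read y, top Z: go to p, push BBZ → (p, xxxx, BBZ)
  read x, top B: go to p, push ε → (p, xxx, BZ)
  read x, top B: go to p, push ε → (p, xx, Z)
  read x, top Z: go to q, push BZ → (q, x, BZ)
  read x, top B: go to p, push X → (p, ε, XZ)
  ε-move, top X: go to q, push ε → (q, ε, Z)
All input consumed; M is in state q.

q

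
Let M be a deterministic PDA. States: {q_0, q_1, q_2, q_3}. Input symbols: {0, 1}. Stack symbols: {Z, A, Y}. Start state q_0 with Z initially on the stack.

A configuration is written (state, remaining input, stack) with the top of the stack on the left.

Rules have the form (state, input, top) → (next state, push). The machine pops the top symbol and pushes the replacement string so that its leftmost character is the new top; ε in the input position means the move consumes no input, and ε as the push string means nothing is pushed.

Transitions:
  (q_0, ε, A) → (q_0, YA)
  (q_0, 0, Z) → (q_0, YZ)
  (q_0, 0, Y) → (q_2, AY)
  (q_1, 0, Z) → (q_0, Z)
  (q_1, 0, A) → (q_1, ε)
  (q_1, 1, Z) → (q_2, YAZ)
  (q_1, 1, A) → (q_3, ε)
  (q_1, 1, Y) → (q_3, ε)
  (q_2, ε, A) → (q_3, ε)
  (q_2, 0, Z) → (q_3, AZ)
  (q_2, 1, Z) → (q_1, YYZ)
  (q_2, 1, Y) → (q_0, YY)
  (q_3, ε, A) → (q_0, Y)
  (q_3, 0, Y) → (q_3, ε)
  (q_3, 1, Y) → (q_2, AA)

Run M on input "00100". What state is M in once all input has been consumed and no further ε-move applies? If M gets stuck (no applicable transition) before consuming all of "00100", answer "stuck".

q_3

(q_0, 00100, Z)
  read 0, top Z: go to q_0, push YZ → (q_0, 0100, YZ)
  read 0, top Y: go to q_2, push AY → (q_2, 100, AYZ)
  ε-move, top A: go to q_3, push ε → (q_3, 100, YZ)
  read 1, top Y: go to q_2, push AA → (q_2, 00, AAZ)
  ε-move, top A: go to q_3, push ε → (q_3, 00, AZ)
  ε-move, top A: go to q_0, push Y → (q_0, 00, YZ)
  read 0, top Y: go to q_2, push AY → (q_2, 0, AYZ)
  ε-move, top A: go to q_3, push ε → (q_3, 0, YZ)
  read 0, top Y: go to q_3, push ε → (q_3, ε, Z)
All input consumed; M is in state q_3.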